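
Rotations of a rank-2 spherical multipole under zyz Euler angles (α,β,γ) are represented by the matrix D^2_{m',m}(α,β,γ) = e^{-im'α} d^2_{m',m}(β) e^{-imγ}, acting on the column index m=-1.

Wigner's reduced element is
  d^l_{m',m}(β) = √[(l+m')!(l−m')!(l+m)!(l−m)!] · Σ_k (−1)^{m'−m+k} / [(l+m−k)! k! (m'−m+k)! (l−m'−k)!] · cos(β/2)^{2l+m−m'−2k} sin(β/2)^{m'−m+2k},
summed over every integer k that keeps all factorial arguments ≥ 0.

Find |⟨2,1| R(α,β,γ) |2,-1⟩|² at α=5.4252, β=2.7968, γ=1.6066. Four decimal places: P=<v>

P=0.7333

First d^2_{1,-1}(β=2.7968), then the phase factors e^{-i(1)α} and e^{-i(-1)γ}:
c=cos(2.7968/2)=0.171544, s=sin(2.7968/2)=0.985177; N=√[6·1·1·6]=6.000000
k: max(0,(-1)−(1))=0 … min(2+(-1),2−(1))=1
  k=0: (−1)^2·6.0000/(2)·0.1715^2·0.9852^2 = +0.085684
  k=1: (−1)^3·6.0000/(6)·0.1715^0·0.9852^4 = -0.942012
d^2_{1,-1}(2.7968) = +0.085684 -0.942012 = -0.856328
|D^2_{1,-1}|² = |d^2_{1,-1}(β)|² = (-0.856328)² = 0.733297 (the z-rotation phases have unit modulus)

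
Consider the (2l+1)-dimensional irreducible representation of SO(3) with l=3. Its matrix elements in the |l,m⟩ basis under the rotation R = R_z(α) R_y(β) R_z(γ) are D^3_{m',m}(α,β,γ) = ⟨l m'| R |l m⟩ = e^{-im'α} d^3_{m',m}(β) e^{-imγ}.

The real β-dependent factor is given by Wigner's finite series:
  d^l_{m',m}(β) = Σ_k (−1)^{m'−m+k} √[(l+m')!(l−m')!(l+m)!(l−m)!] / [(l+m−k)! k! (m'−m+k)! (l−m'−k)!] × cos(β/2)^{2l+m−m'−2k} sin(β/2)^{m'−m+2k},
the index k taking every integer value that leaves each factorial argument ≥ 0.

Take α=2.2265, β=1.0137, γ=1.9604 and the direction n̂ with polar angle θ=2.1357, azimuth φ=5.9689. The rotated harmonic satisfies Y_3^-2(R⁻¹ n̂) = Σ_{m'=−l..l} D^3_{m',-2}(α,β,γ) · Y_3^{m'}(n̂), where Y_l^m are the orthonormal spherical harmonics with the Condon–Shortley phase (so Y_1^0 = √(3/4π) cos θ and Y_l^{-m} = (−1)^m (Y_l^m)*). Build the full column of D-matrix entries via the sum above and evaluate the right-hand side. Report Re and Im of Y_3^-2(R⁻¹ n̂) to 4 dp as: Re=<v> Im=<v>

Need the full column D^3_{m',-2} for m'=−3..3 at α=2.2265, β=1.0137, γ=1.9604.
cos(β/2)=0.874278, sin(β/2)=0.485426
d^3_{-3,-2}: single k=1 term ⇒ +0.607360;  D = -0.233871-0.560527i
d^3_{-2,-2}: k∈[0..1] ⇒ +0.446578 -0.688357 = -0.241779;  D = +0.120097-0.209842i
d^3_{-1,-2}: k∈[0..1] ⇒ -0.784098 +0.483445 = -0.300653;  D = -0.297882+0.040729i
d^3_{0,-2}: k∈[0..1] ⇒ +0.754057 -0.232461 = +0.521596;  D = -0.371100-0.366534i
d^3_{1,-2}: k∈[0..1] ⇒ -0.483445 +0.074518 = -0.408926;  D = +0.050376-0.405812i
d^3_{2,-2}: k∈[0..1] ⇒ +0.212207 -0.013084 = +0.199123;  D = +0.171583-0.101041i
d^3_{3,-2}: single k=0 term ⇒ -0.057722;  D = +0.053542+0.021565i
Y_3^{m'}(θ=2.1357,φ=5.9689) and Σ D·Y over m':
  (-0.2339-0.5605i)·(+0.1477+0.2035i)  (+0.1201-0.2098i)·(-0.3157-0.2295i)  (-0.2979+0.0407i)·(+0.1124+0.0365i)  (-0.3711-0.3665i)·(+0.3131+0.0000i)  (+0.0504-0.4058i)·(-0.1124+0.0365i)  (+0.1716-0.1010i)·(-0.3157+0.2295i)  (+0.0535+0.0216i)·(-0.1477+0.2035i)
Y_3^-2(R⁻¹ n̂) = -0.191834-0.086302i

Re=-0.1918 Im=-0.0863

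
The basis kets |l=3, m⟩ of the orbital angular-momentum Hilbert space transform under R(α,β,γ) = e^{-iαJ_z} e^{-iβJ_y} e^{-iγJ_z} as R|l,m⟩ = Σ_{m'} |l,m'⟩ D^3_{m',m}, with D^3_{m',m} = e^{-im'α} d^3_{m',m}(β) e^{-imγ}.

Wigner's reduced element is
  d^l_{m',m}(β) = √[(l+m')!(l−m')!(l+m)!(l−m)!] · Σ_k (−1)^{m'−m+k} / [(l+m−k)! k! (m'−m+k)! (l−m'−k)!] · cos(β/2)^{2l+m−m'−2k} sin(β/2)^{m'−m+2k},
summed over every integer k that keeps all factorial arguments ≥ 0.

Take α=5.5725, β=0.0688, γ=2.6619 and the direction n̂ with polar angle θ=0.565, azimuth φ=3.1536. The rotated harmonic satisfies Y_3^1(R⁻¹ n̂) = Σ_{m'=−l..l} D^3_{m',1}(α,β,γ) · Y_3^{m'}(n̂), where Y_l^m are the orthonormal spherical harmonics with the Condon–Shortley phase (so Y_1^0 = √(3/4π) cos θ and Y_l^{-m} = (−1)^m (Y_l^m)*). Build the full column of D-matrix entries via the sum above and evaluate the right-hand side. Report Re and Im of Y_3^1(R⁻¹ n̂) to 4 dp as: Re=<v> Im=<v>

Re=-0.1826 Im=-0.3944

Need the full column D^3_{m',1} for m'=−3..3 at α=5.5725, β=0.0688, γ=2.6619.
cos(β/2)=0.999408, sin(β/2)=0.034393
d^3_{-3,1}: single k=4 term ⇒ +0.000005;  D = +0.000000+0.000005i
d^3_{-2,1}: k∈[3..4] ⇒ +0.000257 -0.000000 = +0.000257;  D = -0.000151+0.000208i
d^3_{-1,1}: k∈[2..4] ⇒ +0.007081 -0.000011 +0.000000 = +0.007069;  D = -0.006882+0.001618i
d^3_{0,1}: k∈[1..3] ⇒ +0.118790 -0.000422 +0.000000 = +0.118368;  D = -0.105008-0.054627i
d^3_{1,1}: k∈[0..2] ⇒ +0.996456 -0.009441 +0.000008 = +0.987023;  D = -0.366491-0.916460i
d^3_{2,1}: k∈[0..1] ⇒ -0.108440 +0.000257 = -0.108183;  D = -0.035083+0.102336i
d^3_{3,1}: single k=0 term ⇒ +0.004570;  D = +0.003944-0.002310i
Y_3^{m'}(θ=0.565,φ=3.1536) and Σ D·Y over m':
  (+0.0000+0.0000i)·(-0.0640+0.0023i)  (-0.0002+0.0002i)·(+0.2474-0.0059i)  (-0.0069+0.0016i)·(-0.4441+0.0053i)  (-0.1050-0.0546i)·(+0.1786+0.0000i)  (-0.3665-0.9165i)·(+0.4441+0.0053i)  (-0.0351+0.1023i)·(+0.2474+0.0059i)  (+0.0039-0.0023i)·(+0.0640+0.0023i)
Y_3^1(R⁻¹ n̂) = -0.182639-0.394438i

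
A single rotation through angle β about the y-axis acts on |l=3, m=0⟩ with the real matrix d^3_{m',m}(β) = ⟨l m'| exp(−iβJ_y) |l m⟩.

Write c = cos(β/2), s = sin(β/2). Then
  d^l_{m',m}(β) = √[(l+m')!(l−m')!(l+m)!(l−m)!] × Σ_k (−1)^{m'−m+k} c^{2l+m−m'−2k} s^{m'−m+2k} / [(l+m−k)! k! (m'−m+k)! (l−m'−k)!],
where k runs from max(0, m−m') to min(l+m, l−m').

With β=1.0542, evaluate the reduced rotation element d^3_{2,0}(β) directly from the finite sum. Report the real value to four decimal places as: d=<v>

d^3_{2,0}(β=1.0542) via Wigner's sum:
c=cos(1.0542/2)=0.864269, s=sin(1.0542/2)=0.503029; N=√[120·1·6·6]=65.726707
k∈{0,1} keeps every argument non-negative
  k=0: (−1)^2·65.7267/(12)·0.8643^4·0.5030^2 = +0.773292
  k=1: (−1)^3·65.7267/(12)·0.8643^2·0.5030^4 = -0.261958
d^3_{2,0}(1.0542) = +0.773292 -0.261958 = +0.511334

d=0.5113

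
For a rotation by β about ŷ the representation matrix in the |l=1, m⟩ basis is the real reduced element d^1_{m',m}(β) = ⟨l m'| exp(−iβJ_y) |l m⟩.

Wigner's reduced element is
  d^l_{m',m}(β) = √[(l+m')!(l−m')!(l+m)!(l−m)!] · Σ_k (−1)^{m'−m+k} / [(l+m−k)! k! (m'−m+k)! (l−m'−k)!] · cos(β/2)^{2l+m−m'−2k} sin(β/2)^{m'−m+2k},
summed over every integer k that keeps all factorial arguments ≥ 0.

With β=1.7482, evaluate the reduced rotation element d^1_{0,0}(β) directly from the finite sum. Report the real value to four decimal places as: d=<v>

d^1_{0,0}(β=1.7482) via Wigner's sum:
With c≡cos(β/2)=0.641687 and s≡sin(β/2)=0.766966, N=[1·1·1·1]^{1/2}=1.000000
Admissible k: 0..1 (factorial args all ≥0)
  k=0: (−1)^0·1.0000/(1)·0.6417^2·0.7670^0 = +0.411763
  k=1: (−1)^1·1.0000/(1)·0.6417^0·0.7670^2 = -0.588237
d^1_{0,0}(1.7482) = +0.411763 -0.588237 = -0.176475

d=-0.1765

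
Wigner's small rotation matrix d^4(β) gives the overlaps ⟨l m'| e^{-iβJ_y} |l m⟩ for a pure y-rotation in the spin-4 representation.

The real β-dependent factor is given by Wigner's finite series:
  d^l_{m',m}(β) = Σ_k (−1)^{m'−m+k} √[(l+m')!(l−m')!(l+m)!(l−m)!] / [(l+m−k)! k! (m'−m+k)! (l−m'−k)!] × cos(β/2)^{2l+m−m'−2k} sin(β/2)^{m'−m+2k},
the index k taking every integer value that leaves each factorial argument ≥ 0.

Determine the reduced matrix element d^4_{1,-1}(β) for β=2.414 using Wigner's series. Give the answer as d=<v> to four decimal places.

d=0.3343

d^4_{1,-1}(β=2.414) via Wigner's sum:
Half-angle: c=0.355825, s=0.934553. N=√(120·6·6·120)=720.000000
k: max(0,(-1)−(1))=0 … min(4+(-1),4−(1))=3
  k=0: (−1)^2·720.0000/(72)·0.3558^6·0.9346^2 = +0.017727
  k=1: (−1)^3·720.0000/(24)·0.3558^4·0.9346^4 = -0.366843
  k=2: (−1)^4·720.0000/(48)·0.3558^2·0.9346^6 = +1.265279
  k=3: (−1)^5·720.0000/(720)·0.3558^0·0.9346^8 = -0.581876
d^4_{1,-1}(2.414) = +0.017727 -0.366843 +1.265279 -0.581876 = +0.334286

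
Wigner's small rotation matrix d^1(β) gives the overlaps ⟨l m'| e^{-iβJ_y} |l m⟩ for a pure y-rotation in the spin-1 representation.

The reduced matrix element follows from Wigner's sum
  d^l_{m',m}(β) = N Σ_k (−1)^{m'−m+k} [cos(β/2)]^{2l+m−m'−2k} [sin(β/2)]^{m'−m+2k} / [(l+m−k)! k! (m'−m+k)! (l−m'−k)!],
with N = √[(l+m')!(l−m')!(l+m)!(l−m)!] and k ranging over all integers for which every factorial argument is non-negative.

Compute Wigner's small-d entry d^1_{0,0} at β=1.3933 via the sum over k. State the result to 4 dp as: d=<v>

d^1_{0,0}(β=1.3933) via Wigner's sum:
With c≡cos(β/2)=0.766996 and s≡sin(β/2)=0.641652, N=[1·1·1·1]^{1/2}=1.000000
The bounds max(0,m−m')=0 and min(l+m,l−m')=1 give 2 terms
  k=0: (−1)^0·1.0000/(1)·0.7670^2·0.6417^0 = +0.588283
  k=1: (−1)^1·1.0000/(1)·0.7670^0·0.6417^2 = -0.411717
d^1_{0,0}(1.3933) = +0.588283 -0.411717 = +0.176566

d=0.1766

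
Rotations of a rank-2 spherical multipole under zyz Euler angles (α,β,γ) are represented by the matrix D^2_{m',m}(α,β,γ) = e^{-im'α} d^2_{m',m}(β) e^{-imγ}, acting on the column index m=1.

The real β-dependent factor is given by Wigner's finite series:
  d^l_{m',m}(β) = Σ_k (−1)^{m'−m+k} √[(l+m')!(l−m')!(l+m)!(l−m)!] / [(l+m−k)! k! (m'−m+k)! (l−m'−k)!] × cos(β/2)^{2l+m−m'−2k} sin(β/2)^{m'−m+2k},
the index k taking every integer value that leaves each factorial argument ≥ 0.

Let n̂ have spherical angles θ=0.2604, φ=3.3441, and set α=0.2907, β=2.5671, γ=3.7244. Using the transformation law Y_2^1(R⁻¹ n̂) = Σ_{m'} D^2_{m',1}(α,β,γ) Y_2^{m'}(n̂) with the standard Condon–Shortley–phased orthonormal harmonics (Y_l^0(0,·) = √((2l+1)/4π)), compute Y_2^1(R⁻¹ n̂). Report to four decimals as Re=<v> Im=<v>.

Need the full column D^2_{m',1} for m'=−2..2 at α=0.2907, β=2.5671, γ=3.7244.
cos(β/2)=0.283312, sin(β/2)=0.959028
d^2_{-2,1}: single k=3 term ⇒ +0.499792;  D = -0.499791+0.000703i
d^2_{-1,1}: k∈[2..3] ⇒ +0.221470 -0.845911 = -0.624441;  D = +0.597989-0.179821i
d^2_{0,1}: k∈[1..2] ⇒ +0.053420 -0.612117 = -0.558697;  D = +0.466468-0.307490i
d^2_{1,1}: k∈[0..1] ⇒ +0.006443 -0.221470 = -0.215027;  D = +0.138078-0.164837i
d^2_{2,1}: single k=0 term ⇒ -0.043617;  D = +0.017250-0.040061i
Y_2^{m'}(θ=0.2604,φ=3.3441) and Σ D·Y over m':
  (-0.4998+0.0007i)·(+0.0235-0.0101i)  (+0.5980-0.1798i)·(-0.1883+0.0387i)  (+0.4665-0.3075i)·(+0.5681+0.0000i)  (+0.1381-0.1648i)·(+0.1883+0.0387i)  (+0.0172-0.0401i)·(+0.0235+0.0101i)
Y_2^1(R⁻¹ n̂) = +0.180772-0.139108i

Re=0.1808 Im=-0.1391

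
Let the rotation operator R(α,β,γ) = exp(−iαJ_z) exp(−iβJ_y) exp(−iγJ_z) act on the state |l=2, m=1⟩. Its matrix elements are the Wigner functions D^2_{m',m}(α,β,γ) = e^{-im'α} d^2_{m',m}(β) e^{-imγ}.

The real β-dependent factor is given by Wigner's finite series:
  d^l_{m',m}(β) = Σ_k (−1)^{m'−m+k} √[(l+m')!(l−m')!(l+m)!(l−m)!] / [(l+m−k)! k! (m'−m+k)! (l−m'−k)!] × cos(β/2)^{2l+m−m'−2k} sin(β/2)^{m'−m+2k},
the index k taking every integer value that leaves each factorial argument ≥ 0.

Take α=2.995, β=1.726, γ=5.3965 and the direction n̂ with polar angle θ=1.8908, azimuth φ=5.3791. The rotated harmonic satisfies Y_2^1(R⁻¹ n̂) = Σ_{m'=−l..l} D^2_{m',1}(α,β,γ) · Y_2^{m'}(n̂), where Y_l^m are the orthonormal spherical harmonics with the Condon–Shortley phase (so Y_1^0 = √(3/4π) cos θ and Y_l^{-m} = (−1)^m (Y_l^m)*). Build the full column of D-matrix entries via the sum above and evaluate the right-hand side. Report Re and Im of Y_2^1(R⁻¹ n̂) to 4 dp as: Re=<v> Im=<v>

Need the full column D^2_{m',1} for m'=−2..2 at α=2.995, β=1.726, γ=5.3965.
cos(β/2)=0.650161, sin(β/2)=0.759796
d^2_{-2,1}: single k=3 term ⇒ +0.570352;  D = +0.472815+0.318978i
d^2_{-1,1}: k∈[2..3] ⇒ +0.732078 -0.333265 = +0.398814;  D = -0.294487-0.268943i
d^2_{0,1}: k∈[1..2] ⇒ +0.511488 -0.698535 = -0.187047;  D = -0.118211-0.144958i
d^2_{1,1}: k∈[0..1] ⇒ +0.178683 -0.732078 = -0.553395;  D = +0.283342+0.475357i
d^2_{2,1}: single k=0 term ⇒ -0.417628;  D = -0.159135-0.386121i
Y_2^{m'}(θ=1.8908,φ=5.3791) and Σ D·Y over m':
  (+0.4728+0.3190i)·(-0.0818+0.3383i)  (-0.2945-0.2689i)·(-0.1427-0.1813i)  (-0.1182-0.1450i)·(-0.2218+0.0000i)  (+0.2833+0.4754i)·(+0.1427-0.1813i)  (-0.1591-0.3861i)·(-0.0818-0.3383i)
Y_2^1(R⁻¹ n̂) = -0.118137+0.359624i

Re=-0.1181 Im=0.3596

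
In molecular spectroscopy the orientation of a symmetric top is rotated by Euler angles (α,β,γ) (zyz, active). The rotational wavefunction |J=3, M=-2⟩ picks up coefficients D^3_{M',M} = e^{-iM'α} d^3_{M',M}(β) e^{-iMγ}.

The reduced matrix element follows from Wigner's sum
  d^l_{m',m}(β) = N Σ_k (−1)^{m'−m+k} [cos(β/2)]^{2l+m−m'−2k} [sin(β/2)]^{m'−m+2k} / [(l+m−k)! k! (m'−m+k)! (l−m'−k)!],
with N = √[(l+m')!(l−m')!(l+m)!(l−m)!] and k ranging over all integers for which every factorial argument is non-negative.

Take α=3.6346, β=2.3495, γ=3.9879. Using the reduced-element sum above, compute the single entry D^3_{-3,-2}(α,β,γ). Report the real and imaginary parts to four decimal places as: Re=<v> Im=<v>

Re=0.0193 Im=0.0006

First d^3_{-3,-2}(β=2.3495), then the phase factors e^{-i(-3)α} and e^{-i(-2)γ}:
c=cos(2.3495/2)=0.385774, s=sin(2.3495/2)=0.922593; N=√[1·720·1·120]=293.938769
k∈{1} keeps every argument non-negative
  k=1: (−1)^0·293.9388/(120)·0.3858^5·0.9226^1 = +0.019309
d^3_{-3,-2}(2.3495) = +0.019309
Phases: e^{-i·(-3)·3.6346}=-0.091646-0.995792i, e^{-i·(-2)·3.9879}=-0.121517+0.992589i ⇒ D=+0.019300+0.000580i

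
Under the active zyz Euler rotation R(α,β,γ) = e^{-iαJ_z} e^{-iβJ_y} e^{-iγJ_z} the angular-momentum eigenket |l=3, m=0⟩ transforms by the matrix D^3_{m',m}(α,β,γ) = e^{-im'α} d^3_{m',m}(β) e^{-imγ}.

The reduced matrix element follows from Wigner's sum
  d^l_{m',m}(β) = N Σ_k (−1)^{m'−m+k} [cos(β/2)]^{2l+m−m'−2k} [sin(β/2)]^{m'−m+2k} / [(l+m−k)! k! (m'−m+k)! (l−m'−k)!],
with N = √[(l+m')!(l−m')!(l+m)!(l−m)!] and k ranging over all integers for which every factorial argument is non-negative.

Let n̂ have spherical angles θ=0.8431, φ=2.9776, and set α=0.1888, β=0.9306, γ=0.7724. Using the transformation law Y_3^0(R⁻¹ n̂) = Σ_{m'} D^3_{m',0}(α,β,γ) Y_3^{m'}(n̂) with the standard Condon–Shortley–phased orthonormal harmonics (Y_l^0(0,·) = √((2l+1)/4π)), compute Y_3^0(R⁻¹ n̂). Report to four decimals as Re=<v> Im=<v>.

Re=0.1760 Im=0.0000

Need the full column D^3_{m',0} for m'=−3..3 at α=0.1888, β=0.9306, γ=0.7724.
cos(β/2)=0.893687, sin(β/2)=0.448691
d^3_{-3,0}: single k=3 term ⇒ +0.288346;  D = +0.243317+0.154726i
d^3_{-2,0}: k∈[2..3] ⇒ +0.703391 -0.177305 = +0.526086;  D = +0.489025+0.193963i
d^3_{-1,0}: k∈[1..3] ⇒ +0.886064 -0.670054 +0.056301 = +0.272310;  D = +0.267471+0.051107i
d^3_{0,0}: k∈[0..3] ⇒ +0.509463 -1.155790 +0.291342 -0.008160 = -0.363145;  D = -0.363145+0.000000i
d^3_{1,0}: k∈[0..2] ⇒ -0.886064 +0.670054 -0.056301 = -0.272310;  D = -0.267471+0.051107i
d^3_{2,0}: k∈[0..1] ⇒ +0.703391 -0.177305 = +0.526086;  D = +0.489025-0.193963i
d^3_{3,0}: single k=0 term ⇒ -0.288346;  D = -0.243317+0.154726i
Y_3^{m'}(θ=0.8431,φ=2.9776) and Σ D·Y over m':
  (+0.2433+0.1547i)·(-0.1531-0.0821i)  (+0.4890+0.1940i)·(+0.3588+0.1221i)  (+0.2675+0.0511i)·(-0.2886-0.0478i)  (-0.3631+0.0000i)·(-0.1956+0.0000i)  (-0.2675+0.0511i)·(+0.2886-0.0478i)  (+0.4890-0.1940i)·(+0.3588-0.1221i)  (-0.2433+0.1547i)·(+0.1531-0.0821i)
Y_3^0(R⁻¹ n̂) = +0.175985+0.000000i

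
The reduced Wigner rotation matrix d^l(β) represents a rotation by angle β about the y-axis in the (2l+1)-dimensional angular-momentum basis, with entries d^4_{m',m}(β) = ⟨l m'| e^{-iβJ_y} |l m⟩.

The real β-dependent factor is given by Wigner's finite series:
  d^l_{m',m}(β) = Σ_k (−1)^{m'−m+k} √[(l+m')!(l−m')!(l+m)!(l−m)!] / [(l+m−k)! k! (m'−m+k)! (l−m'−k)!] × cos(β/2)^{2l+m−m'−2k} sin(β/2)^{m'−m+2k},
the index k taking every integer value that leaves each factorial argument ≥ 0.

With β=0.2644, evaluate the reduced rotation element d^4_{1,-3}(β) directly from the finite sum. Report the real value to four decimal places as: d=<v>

d^4_{1,-3}(β=0.2644) via Wigner's sum:
Half-angle: c=0.991274, s=0.131815. N=√(120·6·1·5040)=1904.940944
Admissible k: 0..1 (factorial args all ≥0)
  k=0: (−1)^4·1904.9409/(144)·0.9913^4·0.1318^4 = +0.003856
  k=1: (−1)^5·1904.9409/(240)·0.9913^2·0.1318^6 = -0.000041
d^4_{1,-3}(0.2644) = +0.003856 -0.000041 = +0.003815

d=0.0038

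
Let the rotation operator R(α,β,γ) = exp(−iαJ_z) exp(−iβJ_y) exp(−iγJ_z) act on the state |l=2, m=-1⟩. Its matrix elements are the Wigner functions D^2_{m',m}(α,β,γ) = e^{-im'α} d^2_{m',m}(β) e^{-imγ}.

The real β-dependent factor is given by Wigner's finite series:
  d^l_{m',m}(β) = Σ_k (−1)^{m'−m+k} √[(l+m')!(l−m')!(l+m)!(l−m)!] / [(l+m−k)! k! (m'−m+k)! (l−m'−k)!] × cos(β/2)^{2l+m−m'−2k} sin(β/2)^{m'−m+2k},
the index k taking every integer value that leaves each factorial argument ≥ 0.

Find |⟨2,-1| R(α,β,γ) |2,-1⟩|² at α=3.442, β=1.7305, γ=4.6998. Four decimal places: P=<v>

P=0.3072

First d^2_{-1,-1}(β=1.7305), then the phase factors e^{-i(-1)α} and e^{-i(-1)γ}:
With c≡cos(β/2)=0.648450 and s≡sin(β/2)=0.761257, N=[1·6·1·6]^{1/2}=6.000000
k: max(0,(-1)−(-1))=0 … min(2+(-1),2−(-1))=1
  k=0: (−1)^0·6.0000/(6)·0.6484^4·0.7613^0 = +0.176809
  k=1: (−1)^1·6.0000/(2)·0.6484^2·0.7613^2 = -0.731033
d^2_{-1,-1}(1.7305) = +0.176809 -0.731033 = -0.554224
|D^2_{-1,-1}|² = |d^2_{-1,-1}(β)|² = (-0.554224)² = 0.307164 (the z-rotation phases have unit modulus)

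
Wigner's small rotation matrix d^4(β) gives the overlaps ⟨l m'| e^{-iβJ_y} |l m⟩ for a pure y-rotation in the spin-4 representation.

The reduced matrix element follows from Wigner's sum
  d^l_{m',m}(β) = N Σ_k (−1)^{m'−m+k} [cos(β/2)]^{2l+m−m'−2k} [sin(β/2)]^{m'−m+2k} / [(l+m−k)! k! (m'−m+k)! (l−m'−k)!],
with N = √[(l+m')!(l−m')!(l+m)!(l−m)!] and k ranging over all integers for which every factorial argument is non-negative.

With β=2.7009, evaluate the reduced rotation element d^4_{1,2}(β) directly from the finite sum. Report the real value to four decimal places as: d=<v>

d=0.1209

d^4_{1,2}(β=2.7009) via Wigner's sum:
c=cos(2.7009/2)=0.218568, s=sin(2.7009/2)=0.975822; N=√[120·6·720·2]=1018.233765
k: max(0,(2)−(1))=1 … min(4+(2),4−(1))=3
  k=1: (−1)^0·1018.2338/(240)·0.2186^7·0.9758^1 = +0.000099
  k=2: (−1)^1·1018.2338/(48)·0.2186^5·0.9758^3 = -0.009832
  k=3: (−1)^2·1018.2338/(72)·0.2186^3·0.9758^5 = +0.130655
d^4_{1,2}(2.7009) = +0.000099 -0.009832 +0.130655 = +0.120921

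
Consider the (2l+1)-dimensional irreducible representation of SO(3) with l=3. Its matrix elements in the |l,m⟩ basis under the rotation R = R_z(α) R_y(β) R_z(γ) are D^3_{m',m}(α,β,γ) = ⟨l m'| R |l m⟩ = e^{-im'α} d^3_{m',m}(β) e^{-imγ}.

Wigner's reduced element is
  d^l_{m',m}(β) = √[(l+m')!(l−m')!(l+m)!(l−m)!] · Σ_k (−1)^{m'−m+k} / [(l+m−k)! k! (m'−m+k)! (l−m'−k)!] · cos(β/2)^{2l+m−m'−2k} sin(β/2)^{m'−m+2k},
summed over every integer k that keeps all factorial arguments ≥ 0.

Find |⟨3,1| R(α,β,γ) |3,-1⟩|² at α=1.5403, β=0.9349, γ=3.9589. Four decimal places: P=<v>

D^3_{1,-1}(1.5403,0.9349,3.9589) = e^{-i·1·1.5403}·d^3_{1,-1}(0.9349)·e^{-i·-1·3.9589}. Compute d first:
With c≡cos(β/2)=0.892720 and s≡sin(β/2)=0.450611, N=[24·2·2·24]^{1/2}=48.000000
Admissible k: 0..2 (factorial args all ≥0)
  k=0: (−1)^2·48.0000/(8)·0.8927^4·0.4506^2 = +0.773779
  k=1: (−1)^3·48.0000/(6)·0.8927^2·0.4506^4 = -0.262863
  k=2: (−1)^4·48.0000/(48)·0.8927^0·0.4506^6 = +0.008372
d^3_{1,-1}(0.9349) = +0.773779 -0.262863 +0.008372 = +0.519288
|D^3_{1,-1}|² = |d^3_{1,-1}(β)|² = (+0.519288)² = 0.269660 (the z-rotation phases have unit modulus)

P=0.2697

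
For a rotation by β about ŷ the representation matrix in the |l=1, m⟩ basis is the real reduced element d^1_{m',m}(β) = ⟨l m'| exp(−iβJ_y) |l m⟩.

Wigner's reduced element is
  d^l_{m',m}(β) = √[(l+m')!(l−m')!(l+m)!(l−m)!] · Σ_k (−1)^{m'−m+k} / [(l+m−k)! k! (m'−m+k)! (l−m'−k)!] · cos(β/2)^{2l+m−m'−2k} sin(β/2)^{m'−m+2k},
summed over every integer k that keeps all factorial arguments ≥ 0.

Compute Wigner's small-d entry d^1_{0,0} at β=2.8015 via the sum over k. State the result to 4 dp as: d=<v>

d=-0.9427

d^1_{0,0}(β=2.8015) via Wigner's sum:
Half-angle: c=0.169228, s=0.985577. N=√(1·1·1·1)=1.000000
k: max(0,(0)−(0))=0 … min(1+(0),1−(0))=1
  k=0: (−1)^0·1.0000/(1)·0.1692^2·0.9856^0 = +0.028638
  k=1: (−1)^1·1.0000/(1)·0.1692^0·0.9856^2 = -0.971362
d^1_{0,0}(2.8015) = +0.028638 -0.971362 = -0.942724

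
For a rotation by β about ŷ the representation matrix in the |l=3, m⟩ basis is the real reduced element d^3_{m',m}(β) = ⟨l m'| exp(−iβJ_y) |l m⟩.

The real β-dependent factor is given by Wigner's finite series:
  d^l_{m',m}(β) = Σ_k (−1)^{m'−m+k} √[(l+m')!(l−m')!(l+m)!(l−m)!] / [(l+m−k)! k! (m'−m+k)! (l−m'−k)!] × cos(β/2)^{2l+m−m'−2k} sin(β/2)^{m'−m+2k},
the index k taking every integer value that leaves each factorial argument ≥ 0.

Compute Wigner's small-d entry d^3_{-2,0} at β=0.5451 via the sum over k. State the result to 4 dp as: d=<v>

d=0.3148

d^3_{-2,0}(β=0.5451) via Wigner's sum:
c=cos(0.5451/2)=0.963088, s=sin(0.5451/2)=0.269188; N=√[1·120·6·6]=65.726707
Admissible k: 2..3 (factorial args all ≥0)
  k=2: (−1)^0·65.7267/(12)·0.9631^4·0.2692^2 = +0.341457
  k=3: (−1)^1·65.7267/(12)·0.9631^2·0.2692^4 = -0.026676
d^3_{-2,0}(0.5451) = +0.341457 -0.026676 = +0.314781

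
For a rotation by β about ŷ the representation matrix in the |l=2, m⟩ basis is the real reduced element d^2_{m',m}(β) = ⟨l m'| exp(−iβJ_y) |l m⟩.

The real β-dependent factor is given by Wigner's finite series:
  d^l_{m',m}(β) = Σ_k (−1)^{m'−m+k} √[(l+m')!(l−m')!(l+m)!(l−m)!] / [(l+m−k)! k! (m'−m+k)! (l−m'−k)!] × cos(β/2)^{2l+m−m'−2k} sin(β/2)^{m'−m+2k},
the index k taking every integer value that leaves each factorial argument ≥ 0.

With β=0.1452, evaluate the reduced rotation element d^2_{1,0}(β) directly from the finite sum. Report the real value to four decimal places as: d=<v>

d^2_{1,0}(β=0.1452) via Wigner's sum:
Half-angle: c=0.997366, s=0.072536. N=√(6·1·2·2)=4.898979
k: max(0,(0)−(1))=0 … min(2+(0),2−(1))=1
  k=0: (−1)^1·4.8990/(2)·0.9974^3·0.0725^1 = -0.176276
  k=1: (−1)^2·4.8990/(2)·0.9974^1·0.0725^3 = +0.000932
d^2_{1,0}(0.1452) = -0.176276 +0.000932 = -0.175344

d=-0.1753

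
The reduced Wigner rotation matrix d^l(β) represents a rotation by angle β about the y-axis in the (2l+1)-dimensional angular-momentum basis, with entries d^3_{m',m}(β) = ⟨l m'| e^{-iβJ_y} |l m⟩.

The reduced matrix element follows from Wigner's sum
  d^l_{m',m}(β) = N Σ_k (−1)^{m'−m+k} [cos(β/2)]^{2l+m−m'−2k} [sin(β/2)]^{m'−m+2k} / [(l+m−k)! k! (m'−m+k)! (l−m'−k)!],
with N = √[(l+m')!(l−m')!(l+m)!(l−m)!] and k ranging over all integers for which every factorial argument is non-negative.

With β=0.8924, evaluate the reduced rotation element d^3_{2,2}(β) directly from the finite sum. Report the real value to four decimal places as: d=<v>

d^3_{2,2}(β=0.8924) via Wigner's sum:
With c≡cos(β/2)=0.902093 and s≡sin(β/2)=0.431541, N=[120·1·120·1]^{1/2}=120.000000
The bounds max(0,m−m')=0 and min(l+m,l−m')=1 give 2 terms
  k=0: (−1)^0·120.0000/(120)·0.9021^6·0.4315^0 = +0.538901
  k=1: (−1)^1·120.0000/(24)·0.9021^4·0.4315^2 = -0.616623
d^3_{2,2}(0.8924) = +0.538901 -0.616623 = -0.077722

d=-0.0777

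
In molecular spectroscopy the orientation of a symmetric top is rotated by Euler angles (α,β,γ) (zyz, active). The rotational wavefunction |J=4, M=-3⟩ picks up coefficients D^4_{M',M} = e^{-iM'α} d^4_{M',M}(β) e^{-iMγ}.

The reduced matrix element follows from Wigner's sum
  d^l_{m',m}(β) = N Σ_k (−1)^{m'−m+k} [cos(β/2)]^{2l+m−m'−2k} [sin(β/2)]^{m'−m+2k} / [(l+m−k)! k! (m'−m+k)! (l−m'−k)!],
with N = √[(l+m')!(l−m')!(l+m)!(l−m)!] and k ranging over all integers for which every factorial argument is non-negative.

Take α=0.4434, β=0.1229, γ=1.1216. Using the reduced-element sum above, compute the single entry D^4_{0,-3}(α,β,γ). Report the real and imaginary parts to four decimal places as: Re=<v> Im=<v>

Re=0.0026 Im=0.0006

Split into d^4_{0,-3}(β=0.1229) × two z-phases.
Half-angle: c=0.998113, s=0.061411. N=√(24·24·1·5040)=1703.830978
The bounds max(0,m−m')=0 and min(l+m,l−m')=1 give 2 terms
  k=0: (−1)^3·1703.8310/(144)·0.9981^5·0.0614^3 = -0.002715
  k=1: (−1)^4·1703.8310/(144)·0.9981^3·0.0614^5 = +0.000010
d^4_{0,-3}(0.1229) = -0.002715 +0.000010 = -0.002704
Attach z-rotation phases: D = e^{-i(0)(0.4434)}·(-0.002704)·e^{-i(-3)(1.1216)} = +0.002637+0.000599i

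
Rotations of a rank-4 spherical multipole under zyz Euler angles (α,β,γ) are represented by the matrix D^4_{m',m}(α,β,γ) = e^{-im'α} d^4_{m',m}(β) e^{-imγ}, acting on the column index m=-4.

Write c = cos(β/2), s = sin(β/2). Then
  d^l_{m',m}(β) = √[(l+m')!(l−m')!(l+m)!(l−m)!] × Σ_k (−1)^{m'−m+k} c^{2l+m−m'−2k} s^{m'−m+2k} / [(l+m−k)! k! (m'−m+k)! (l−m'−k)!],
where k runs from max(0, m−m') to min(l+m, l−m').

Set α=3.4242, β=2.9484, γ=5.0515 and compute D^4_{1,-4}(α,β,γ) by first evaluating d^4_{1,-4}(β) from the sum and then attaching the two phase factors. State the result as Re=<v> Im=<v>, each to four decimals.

Split into d^4_{1,-4}(β=2.9484) × two z-phases.
c=cos(2.9484/2)=0.096446, s=sin(2.9484/2)=0.995338; N=√[120·6·1·40320]=5387.986637
The bounds max(0,m−m')=0 and min(l+m,l−m')=0 give 1 term
  k=0: (−1)^5·5387.9866/(720)·0.0964^3·0.9953^5 = -0.006558
d^4_{1,-4}(2.9484) = -0.006558
Attach z-rotation phases: D = e^{-i(1)(3.4242)}·(-0.006558)·e^{-i(-4)(5.0515)} = +0.003127+0.005765i

Re=0.0031 Im=0.0058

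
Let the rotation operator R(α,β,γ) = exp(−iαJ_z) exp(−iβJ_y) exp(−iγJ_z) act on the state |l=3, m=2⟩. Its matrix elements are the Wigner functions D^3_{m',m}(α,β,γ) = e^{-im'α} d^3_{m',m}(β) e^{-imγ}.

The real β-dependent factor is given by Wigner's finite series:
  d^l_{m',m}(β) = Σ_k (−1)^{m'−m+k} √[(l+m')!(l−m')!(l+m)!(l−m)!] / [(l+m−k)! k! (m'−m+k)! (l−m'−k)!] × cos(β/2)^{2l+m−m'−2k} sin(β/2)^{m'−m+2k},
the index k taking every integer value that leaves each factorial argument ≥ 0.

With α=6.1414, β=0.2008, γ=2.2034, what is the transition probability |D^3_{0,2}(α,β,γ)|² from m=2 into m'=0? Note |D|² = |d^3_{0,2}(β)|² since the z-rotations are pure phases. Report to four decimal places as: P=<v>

First d^3_{0,2}(β=0.2008), then the phase factors e^{-i(0)α} and e^{-i(2)γ}:
Half-angle: c=0.994964, s=0.100231. N=√(6·6·120·1)=65.726707
k∈{2,3} keeps every argument non-negative
  k=2: (−1)^0·65.7267/(12)·0.9950^4·0.1002^2 = +0.053926
  k=3: (−1)^1·65.7267/(12)·0.9950^2·0.1002^4 = -0.000547
d^3_{0,2}(0.2008) = +0.053926 -0.000547 = +0.053379
|D^3_{0,2}|² = |d^3_{0,2}(β)|² = (+0.053379)² = 0.002849 (the z-rotation phases have unit modulus)

P=0.0028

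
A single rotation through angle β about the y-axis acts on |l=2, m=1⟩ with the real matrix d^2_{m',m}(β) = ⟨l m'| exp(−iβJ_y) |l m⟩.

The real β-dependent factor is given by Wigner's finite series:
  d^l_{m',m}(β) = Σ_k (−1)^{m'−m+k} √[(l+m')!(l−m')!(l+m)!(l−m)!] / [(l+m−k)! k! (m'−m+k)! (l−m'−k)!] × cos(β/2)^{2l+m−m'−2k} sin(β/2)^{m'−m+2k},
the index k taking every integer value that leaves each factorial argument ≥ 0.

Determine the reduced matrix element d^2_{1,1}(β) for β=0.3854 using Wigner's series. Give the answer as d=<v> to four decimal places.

d^2_{1,1}(β=0.3854) via Wigner's sum:
c=cos(0.3854/2)=0.981491, s=sin(0.3854/2)=0.191510; N=√[6·1·6·1]=6.000000
The bounds max(0,m−m')=0 and min(l+m,l−m')=1 give 2 terms
  k=0: (−1)^0·6.0000/(6)·0.9815^4·0.1915^0 = +0.927993
  k=1: (−1)^1·6.0000/(2)·0.9815^2·0.1915^2 = -0.105992
d^2_{1,1}(0.3854) = +0.927993 -0.105992 = +0.822001

d=0.8220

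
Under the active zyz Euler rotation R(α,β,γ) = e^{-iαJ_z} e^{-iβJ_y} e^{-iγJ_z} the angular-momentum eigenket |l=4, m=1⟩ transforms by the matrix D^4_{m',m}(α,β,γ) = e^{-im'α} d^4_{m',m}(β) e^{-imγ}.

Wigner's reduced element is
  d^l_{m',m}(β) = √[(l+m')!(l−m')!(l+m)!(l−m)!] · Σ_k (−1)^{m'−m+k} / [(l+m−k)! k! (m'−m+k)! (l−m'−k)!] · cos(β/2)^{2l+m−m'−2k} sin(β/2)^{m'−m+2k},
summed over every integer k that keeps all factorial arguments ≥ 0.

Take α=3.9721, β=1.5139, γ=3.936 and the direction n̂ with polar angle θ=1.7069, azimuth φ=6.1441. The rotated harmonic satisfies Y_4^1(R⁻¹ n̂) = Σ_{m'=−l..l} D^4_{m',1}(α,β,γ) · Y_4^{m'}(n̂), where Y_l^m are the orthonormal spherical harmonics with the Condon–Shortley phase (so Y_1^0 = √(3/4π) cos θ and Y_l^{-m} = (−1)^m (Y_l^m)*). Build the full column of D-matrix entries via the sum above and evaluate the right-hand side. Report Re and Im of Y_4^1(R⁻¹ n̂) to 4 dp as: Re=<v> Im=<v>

Re=0.1316 Im=0.1001

Need the full column D^4_{m',1} for m'=−4..4 at α=3.9721, β=1.5139, γ=3.936.
cos(β/2)=0.726934, sin(β/2)=0.686707
d^4_{-4,1}: single k=5 term ⇒ +0.438973;  D = +0.358802-0.252900i
d^4_{-3,1}: k∈[4..5] ⇒ +0.821459 -0.439836 = +0.381623;  D = -0.048078+0.378582i
d^4_{-2,1}: k∈[3..5] ⇒ +0.929619 -1.244371 +0.222092 = -0.092660;  D = +0.059990+0.070620i
d^4_{-1,1}: k∈[2..5] ⇒ +0.695846 -1.862893 +0.831212 -0.049451 = -0.385287;  D = -0.385036-0.013906i
d^4_{0,1}: k∈[1..4] ⇒ +0.329421 -1.763827 +1.574019 -0.234106 = -0.094494;  D = +0.066213-0.067416i
d^4_{1,1}: k∈[0..3] ⇒ +0.077976 -1.043768 +1.862893 -0.554141 = +0.342959;  D = -0.018551-0.342457i
d^4_{2,1}: k∈[0..2] ⇒ -0.312516 +1.394428 -0.829581 = +0.252331;  D = +0.195223+0.159872i
d^4_{3,1}: k∈[0..1] ⇒ +0.552310 -0.821459 = -0.269148;  D = +0.266350-0.038713i
d^4_{4,1}: single k=0 term ⇒ -0.491908;  D = -0.276106+0.407110i
Y_4^{m'}(θ=1.7069,φ=6.1441) and Σ D·Y over m':
  (+0.3588-0.2529i)·(+0.3621+0.2252i)  (-0.0481+0.3786i)·(-0.1510-0.0669i)  (+0.0600+0.0706i)·(-0.2751-0.0785i)  (-0.3850-0.0139i)·(+0.1808+0.0253i)  (+0.0662-0.0674i)·(+0.2602+0.0000i)  (-0.0186-0.3425i)·(-0.1808+0.0253i)  (+0.1952+0.1599i)·(-0.2751+0.0785i)  (+0.2663-0.0387i)·(+0.1510-0.0669i)  (-0.2761+0.4071i)·(+0.3621-0.2252i)
Y_4^1(R⁻¹ n̂) = +0.131551+0.100060i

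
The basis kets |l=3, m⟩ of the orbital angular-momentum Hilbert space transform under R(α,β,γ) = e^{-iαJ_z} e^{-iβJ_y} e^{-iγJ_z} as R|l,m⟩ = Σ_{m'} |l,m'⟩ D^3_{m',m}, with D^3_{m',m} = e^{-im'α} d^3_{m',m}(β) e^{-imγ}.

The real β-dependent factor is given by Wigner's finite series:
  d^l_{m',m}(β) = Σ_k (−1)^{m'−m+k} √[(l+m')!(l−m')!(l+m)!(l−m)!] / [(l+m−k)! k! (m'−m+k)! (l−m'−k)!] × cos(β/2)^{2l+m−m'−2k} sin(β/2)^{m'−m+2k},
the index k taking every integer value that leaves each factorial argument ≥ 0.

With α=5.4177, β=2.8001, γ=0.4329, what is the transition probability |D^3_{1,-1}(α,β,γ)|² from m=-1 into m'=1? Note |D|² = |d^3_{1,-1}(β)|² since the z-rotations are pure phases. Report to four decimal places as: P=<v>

P=0.4940

Split into d^3_{1,-1}(β=2.8001) × two z-phases.
Half-angle: c=0.169918, s=0.985458. N=√(24·2·2·24)=48.000000
The bounds max(0,m−m')=0 and min(l+m,l−m')=2 give 3 terms
  k=0: (−1)^2·48.0000/(8)·0.1699^4·0.9855^2 = +0.004857
  k=1: (−1)^3·48.0000/(6)·0.1699^2·0.9855^4 = -0.217832
  k=2: (−1)^4·48.0000/(48)·0.1699^0·0.9855^6 = +0.915860
d^3_{1,-1}(2.8001) = +0.004857 -0.217832 +0.915860 = +0.702886
|D^3_{1,-1}|² = |d^3_{1,-1}(β)|² = (+0.702886)² = 0.494049 (the z-rotation phases have unit modulus)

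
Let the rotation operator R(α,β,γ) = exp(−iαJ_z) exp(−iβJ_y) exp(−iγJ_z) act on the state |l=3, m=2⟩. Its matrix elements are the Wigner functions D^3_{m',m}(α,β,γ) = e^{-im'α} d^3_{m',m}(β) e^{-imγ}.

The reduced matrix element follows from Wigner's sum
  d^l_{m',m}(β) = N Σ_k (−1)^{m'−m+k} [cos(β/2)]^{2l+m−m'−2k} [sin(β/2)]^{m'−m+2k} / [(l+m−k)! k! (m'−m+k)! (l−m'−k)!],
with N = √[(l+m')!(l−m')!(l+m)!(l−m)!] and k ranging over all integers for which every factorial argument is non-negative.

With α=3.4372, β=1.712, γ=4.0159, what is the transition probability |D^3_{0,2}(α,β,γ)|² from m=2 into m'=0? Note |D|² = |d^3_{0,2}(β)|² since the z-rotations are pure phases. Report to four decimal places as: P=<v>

Split into d^3_{0,2}(β=1.712) × two z-phases.
c=cos(1.712/2)=0.655464, s=sin(1.712/2)=0.755227; N=√[6·6·120·1]=65.726707
The bounds max(0,m−m')=2 and min(l+m,l−m')=3 give 2 terms
  k=2: (−1)^0·65.7267/(12)·0.6555^4·0.7552^2 = +0.576647
  k=3: (−1)^1·65.7267/(12)·0.6555^2·0.7552^4 = -0.765539
d^3_{0,2}(1.712) = +0.576647 -0.765539 = -0.188892
|D^3_{0,2}|² = |d^3_{0,2}(β)|² = (-0.188892)² = 0.035680 (the z-rotation phases have unit modulus)

P=0.0357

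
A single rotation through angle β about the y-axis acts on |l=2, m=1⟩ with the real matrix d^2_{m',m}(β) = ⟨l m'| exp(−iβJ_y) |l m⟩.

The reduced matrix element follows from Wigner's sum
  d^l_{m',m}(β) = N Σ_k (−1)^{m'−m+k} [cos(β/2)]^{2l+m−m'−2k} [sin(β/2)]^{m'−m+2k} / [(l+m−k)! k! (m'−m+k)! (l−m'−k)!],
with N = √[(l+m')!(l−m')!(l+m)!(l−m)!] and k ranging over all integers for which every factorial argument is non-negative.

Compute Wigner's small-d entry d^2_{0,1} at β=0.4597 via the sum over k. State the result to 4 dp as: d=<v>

d^2_{0,1}(β=0.4597) via Wigner's sum:
With c≡cos(β/2)=0.973701 and s≡sin(β/2)=0.227831, N=[2·2·6·1]^{1/2}=4.898979
Admissible k: 1..2 (factorial args all ≥0)
  k=1: (−1)^0·4.8990/(2)·0.9737^3·0.2278^1 = +0.515188
  k=2: (−1)^1·4.8990/(2)·0.9737^1·0.2278^3 = -0.028206
d^2_{0,1}(0.4597) = +0.515188 -0.028206 = +0.486982

d=0.4870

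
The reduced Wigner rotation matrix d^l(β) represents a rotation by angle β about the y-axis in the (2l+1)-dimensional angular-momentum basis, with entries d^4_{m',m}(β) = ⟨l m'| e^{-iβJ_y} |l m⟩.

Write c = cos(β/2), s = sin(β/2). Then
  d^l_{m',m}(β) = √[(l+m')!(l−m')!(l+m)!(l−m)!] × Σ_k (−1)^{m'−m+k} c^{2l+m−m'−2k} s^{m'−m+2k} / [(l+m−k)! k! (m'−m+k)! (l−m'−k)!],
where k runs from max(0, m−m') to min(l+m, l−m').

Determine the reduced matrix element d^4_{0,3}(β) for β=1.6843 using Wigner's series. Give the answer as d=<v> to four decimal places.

d^4_{0,3}(β=1.6843) via Wigner's sum:
c=cos(1.6843/2)=0.665860, s=sin(1.6843/2)=0.746076; N=√[24·24·5040·1]=1703.830978
The bounds max(0,m−m')=3 and min(l+m,l−m')=4 give 2 terms
  k=3: (−1)^0·1703.8310/(144)·0.6659^5·0.7461^3 = +0.643176
  k=4: (−1)^1·1703.8310/(144)·0.6659^3·0.7461^5 = -0.807477
d^4_{0,3}(1.6843) = +0.643176 -0.807477 = -0.164301

d=-0.1643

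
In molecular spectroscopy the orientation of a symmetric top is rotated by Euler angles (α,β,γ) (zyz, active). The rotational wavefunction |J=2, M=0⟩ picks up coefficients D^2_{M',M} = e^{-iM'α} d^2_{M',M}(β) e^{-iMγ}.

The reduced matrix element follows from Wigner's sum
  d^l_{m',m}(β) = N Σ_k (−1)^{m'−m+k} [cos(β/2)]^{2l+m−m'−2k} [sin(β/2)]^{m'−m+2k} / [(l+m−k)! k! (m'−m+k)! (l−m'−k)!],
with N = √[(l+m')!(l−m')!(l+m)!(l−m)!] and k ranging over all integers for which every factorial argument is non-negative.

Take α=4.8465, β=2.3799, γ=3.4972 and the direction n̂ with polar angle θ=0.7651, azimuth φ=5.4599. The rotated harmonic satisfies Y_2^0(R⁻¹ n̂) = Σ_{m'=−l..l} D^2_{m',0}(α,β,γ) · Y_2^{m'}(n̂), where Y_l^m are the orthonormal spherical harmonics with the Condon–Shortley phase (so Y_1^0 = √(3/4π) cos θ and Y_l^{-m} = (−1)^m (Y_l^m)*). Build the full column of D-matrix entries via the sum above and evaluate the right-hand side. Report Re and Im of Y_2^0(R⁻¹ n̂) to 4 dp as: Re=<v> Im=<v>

Need the full column D^2_{m',0} for m'=−2..2 at α=4.8465, β=2.3799, γ=3.4972.
cos(β/2)=0.371706, sin(β/2)=0.928350
d^2_{-2,0}: single k=2 term ⇒ +0.291675;  D = -0.281246-0.077299i
d^2_{-1,0}: k∈[1..2] ⇒ +0.116785 -0.728469 = -0.611684;  D = -0.081788+0.606192i
d^2_{0,0}: k∈[0..2] ⇒ +0.019090 -0.476303 +0.742759 = +0.285545;  D = +0.285545+0.000000i
d^2_{1,0}: k∈[0..1] ⇒ -0.116785 +0.728469 = +0.611684;  D = +0.081788+0.606192i
d^2_{2,0}: single k=0 term ⇒ +0.291675;  D = -0.281246+0.077299i
Y_2^{m'}(θ=0.7651,φ=5.4599) and Σ D·Y over m':
  (-0.2812-0.0773i)·(-0.0140+0.1848i)  (-0.0818+0.6062i)·(+0.2624+0.2831i)  (+0.2855+0.0000i)·(+0.1769+0.0000i)  (+0.0818+0.6062i)·(-0.2624+0.2831i)  (-0.2812+0.0773i)·(-0.0140-0.1848i)
Y_2^0(R⁻¹ n̂) = -0.299122-0.000000i

Re=-0.2991 Im=0.0000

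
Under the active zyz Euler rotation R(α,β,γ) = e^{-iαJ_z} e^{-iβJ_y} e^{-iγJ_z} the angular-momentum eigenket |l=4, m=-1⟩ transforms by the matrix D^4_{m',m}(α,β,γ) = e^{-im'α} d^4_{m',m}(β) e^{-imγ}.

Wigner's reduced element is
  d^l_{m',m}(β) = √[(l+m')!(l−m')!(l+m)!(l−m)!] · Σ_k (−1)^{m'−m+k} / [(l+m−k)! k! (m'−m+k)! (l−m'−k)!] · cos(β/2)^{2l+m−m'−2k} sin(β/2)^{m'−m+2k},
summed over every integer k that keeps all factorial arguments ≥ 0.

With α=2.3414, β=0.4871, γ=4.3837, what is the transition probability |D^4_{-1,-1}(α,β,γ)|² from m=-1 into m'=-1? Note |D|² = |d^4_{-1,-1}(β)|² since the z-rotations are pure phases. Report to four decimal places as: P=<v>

First d^4_{-1,-1}(β=0.4871), then the phase factors e^{-i(-1)α} and e^{-i(-1)γ}:
Half-angle: c=0.970488, s=0.241149. N=√(6·120·6·120)=720.000000
The bounds max(0,m−m')=0 and min(l+m,l−m')=3 give 4 terms
  k=0: (−1)^0·720.0000/(720)·0.9705^8·0.2411^0 = +0.786903
  k=1: (−1)^1·720.0000/(48)·0.9705^6·0.2411^2 = -0.728794
  k=2: (−1)^2·720.0000/(24)·0.9705^4·0.2411^4 = +0.089997
  k=3: (−1)^3·720.0000/(72)·0.9705^2·0.2411^6 = -0.001852
d^4_{-1,-1}(0.4871) = +0.786903 -0.728794 +0.089997 -0.001852 = +0.146254
|D^4_{-1,-1}|² = |d^4_{-1,-1}(β)|² = (+0.146254)² = 0.021390 (the z-rotation phases have unit modulus)

P=0.0214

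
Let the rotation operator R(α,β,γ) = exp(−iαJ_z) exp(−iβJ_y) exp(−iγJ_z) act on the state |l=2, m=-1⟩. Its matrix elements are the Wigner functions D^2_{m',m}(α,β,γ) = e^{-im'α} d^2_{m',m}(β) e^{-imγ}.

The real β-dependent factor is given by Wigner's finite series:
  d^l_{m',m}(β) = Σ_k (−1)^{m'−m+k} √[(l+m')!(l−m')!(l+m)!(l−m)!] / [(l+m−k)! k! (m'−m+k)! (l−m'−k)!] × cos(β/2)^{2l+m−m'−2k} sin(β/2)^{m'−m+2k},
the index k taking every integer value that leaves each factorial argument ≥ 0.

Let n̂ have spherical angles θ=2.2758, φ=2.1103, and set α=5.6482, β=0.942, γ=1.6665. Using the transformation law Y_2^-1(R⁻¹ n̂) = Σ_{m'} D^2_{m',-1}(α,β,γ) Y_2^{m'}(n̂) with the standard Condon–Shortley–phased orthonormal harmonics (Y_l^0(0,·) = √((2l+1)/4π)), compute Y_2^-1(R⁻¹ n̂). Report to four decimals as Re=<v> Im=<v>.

Re=-0.2069 Im=-0.1015

Need the full column D^2_{m',-1} for m'=−2..2 at α=5.6482, β=0.942, γ=1.6665.
cos(β/2)=0.891115, sin(β/2)=0.453778
d^2_{-2,-1}: single k=1 term ⇒ +0.642206;  D = +0.592375+0.248032i
d^2_{-1,-1}: k∈[0..1] ⇒ +0.630572 -0.490541 = +0.140032;  D = +0.071909+0.120158i
d^2_{0,-1}: k∈[0..1] ⇒ -0.786538 +0.203957 = -0.582581;  D = +0.055670-0.579915i
d^2_{1,-1}: k∈[0..1] ⇒ +0.490541 -0.042401 = +0.448140;  D = -0.299081+0.333736i
d^2_{2,-1}: single k=0 term ⇒ -0.166530;  D = +0.163039-0.033920i
Y_2^{m'}(θ=2.2758,φ=2.1103) and Σ D·Y over m':
  (+0.5924+0.2480i)·(-0.1058+0.1975i)  (+0.0719+0.1202i)·(+0.1959+0.3271i)  (+0.0557-0.5799i)·(+0.0820+0.0000i)  (-0.2991+0.3337i)·(-0.1959+0.3271i)  (+0.1630-0.0339i)·(-0.1058-0.1975i)
Y_2^-1(R⁻¹ n̂) = -0.206865-0.101535i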